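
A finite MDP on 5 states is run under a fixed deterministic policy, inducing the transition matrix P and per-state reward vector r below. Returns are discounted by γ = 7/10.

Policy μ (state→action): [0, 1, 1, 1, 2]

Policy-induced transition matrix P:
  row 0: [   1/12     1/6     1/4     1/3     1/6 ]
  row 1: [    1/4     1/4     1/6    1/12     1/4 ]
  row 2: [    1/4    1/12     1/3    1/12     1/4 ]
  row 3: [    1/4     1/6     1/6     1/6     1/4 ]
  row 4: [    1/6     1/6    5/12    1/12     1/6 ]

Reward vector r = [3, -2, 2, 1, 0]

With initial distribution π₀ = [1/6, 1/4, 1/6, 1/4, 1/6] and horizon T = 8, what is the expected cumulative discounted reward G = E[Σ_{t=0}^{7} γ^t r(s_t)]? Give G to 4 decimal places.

G = 2.6592

t=0: π = [0.1667, 0.2500, 0.1667, 0.2500, 0.1667], E[r] = 0.5833, γ^t·E[r] = 0.583333, running G = 0.583333
t=1: π = [0.2083, 0.1736, 0.2500, 0.1458, 0.2222], E[r] = 0.9236, γ^t·E[r] = 0.646528, running G = 1.229861
t=2: π = [0.1968, 0.1603, 0.2813, 0.1476, 0.2141], E[r] = 0.9797, γ^t·E[r] = 0.480075, running G = 1.709936
t=3: π = [0.1994, 0.1566, 0.2835, 0.1448, 0.2158], E[r] = 0.9967, γ^t·E[r] = 0.341859, running G = 2.051795
t=4: π = [0.1988, 0.1561, 0.2845, 0.1452, 0.2154], E[r] = 0.9984, γ^t·E[r] = 0.239707, running G = 2.291502
t=5: π = [0.1989, 0.1560, 0.2845, 0.1451, 0.2155], E[r] = 0.9989, γ^t·E[r] = 0.167892, running G = 2.459394
t=6: π = [0.1989, 0.1560, 0.2845, 0.1452, 0.2155], E[r] = 0.9990, γ^t·E[r] = 0.117528, running G = 2.576922
t=7: π = [0.1989, 0.1560, 0.2845, 0.1452, 0.2155], E[r] = 0.9990, γ^t·E[r] = 0.082271, running G = 2.659194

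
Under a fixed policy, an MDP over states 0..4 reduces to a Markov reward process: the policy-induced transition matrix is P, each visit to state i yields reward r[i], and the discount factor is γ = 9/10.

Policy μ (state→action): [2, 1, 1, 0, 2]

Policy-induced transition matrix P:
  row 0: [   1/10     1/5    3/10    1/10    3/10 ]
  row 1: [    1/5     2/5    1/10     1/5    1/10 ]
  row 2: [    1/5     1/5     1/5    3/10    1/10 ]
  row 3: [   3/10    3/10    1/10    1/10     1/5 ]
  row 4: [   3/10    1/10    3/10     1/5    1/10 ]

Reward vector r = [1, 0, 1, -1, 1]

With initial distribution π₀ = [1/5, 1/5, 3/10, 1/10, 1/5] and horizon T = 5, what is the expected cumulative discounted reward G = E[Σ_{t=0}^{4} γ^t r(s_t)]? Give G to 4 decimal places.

G = 1.7852

t=0: π = [0.2000, 0.2000, 0.3000, 0.1000, 0.2000], E[r] = 0.6000, γ^t·E[r] = 0.600000, running G = 0.600000
t=1: π = [0.2100, 0.2300, 0.2100, 0.2000, 0.1500], E[r] = 0.3700, γ^t·E[r] = 0.333000, running G = 0.933000
t=2: π = [0.2140, 0.2510, 0.1930, 0.1800, 0.1620], E[r] = 0.3890, γ^t·E[r] = 0.315090, running G = 1.248090
t=3: π = [0.2128, 0.2520, 0.1945, 0.1799, 0.1608], E[r] = 0.3882, γ^t·E[r] = 0.282998, running G = 1.531088
t=4: π = [0.2128, 0.2523, 0.1942, 0.1802, 0.1606], E[r] = 0.3873, γ^t·E[r] = 0.254127, running G = 1.785215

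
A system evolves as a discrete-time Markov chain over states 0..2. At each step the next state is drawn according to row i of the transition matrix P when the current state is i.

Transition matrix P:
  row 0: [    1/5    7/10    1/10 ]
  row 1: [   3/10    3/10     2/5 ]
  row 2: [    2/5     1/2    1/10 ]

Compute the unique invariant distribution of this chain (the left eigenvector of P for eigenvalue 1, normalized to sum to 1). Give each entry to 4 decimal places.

π = [0.2945, 0.4658, 0.2397]

Balance equations π_j = Σ_i π_i·P[i][j]:
  π_0 = 1/5·π_0 + 3/10·π_1 + 2/5·π_2
  π_1 = 7/10·π_0 + 3/10·π_1 + 1/2·π_2
  normalize: π_0 + π_1 + π_2 = 1
Solving the linear system gives exactly π = [43/146, 34/73, 35/146].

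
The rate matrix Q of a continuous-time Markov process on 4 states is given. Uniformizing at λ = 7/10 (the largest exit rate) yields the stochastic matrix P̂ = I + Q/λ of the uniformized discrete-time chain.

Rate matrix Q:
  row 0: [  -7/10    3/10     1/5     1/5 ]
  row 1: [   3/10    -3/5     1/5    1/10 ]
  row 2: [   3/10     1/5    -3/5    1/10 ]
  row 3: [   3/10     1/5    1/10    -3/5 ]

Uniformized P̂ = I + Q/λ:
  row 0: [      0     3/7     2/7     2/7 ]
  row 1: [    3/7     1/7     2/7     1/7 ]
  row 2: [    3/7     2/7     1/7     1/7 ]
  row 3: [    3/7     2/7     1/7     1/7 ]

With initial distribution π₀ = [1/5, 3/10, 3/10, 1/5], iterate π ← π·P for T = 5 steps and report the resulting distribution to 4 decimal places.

π = [0.3014, 0.2868, 0.2265, 0.1852]

t=0: π = [0.2000, 0.3000, 0.3000, 0.2000]
t=1: π = [0.3429, 0.2714, 0.2143, 0.1714]
t=2: π = [0.2816, 0.2959, 0.2306, 0.1918]
t=3: π = [0.3079, 0.2837, 0.2254, 0.1831]
t=4: π = [0.2966, 0.2892, 0.2274, 0.1868]
t=5: π = [0.3014, 0.2868, 0.2265, 0.1852]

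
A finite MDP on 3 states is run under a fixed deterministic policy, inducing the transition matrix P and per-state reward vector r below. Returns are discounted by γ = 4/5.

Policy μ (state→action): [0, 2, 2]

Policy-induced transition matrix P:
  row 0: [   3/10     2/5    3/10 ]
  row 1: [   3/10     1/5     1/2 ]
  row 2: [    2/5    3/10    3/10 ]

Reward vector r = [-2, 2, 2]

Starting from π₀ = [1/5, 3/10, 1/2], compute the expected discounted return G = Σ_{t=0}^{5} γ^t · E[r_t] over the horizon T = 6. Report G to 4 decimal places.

G = 2.9195

t=0: π = [0.2000, 0.3000, 0.5000], E[r] = 1.2000, γ^t·E[r] = 1.200000, running G = 1.200000
t=1: π = [0.3500, 0.2900, 0.3600], E[r] = 0.6000, γ^t·E[r] = 0.480000, running G = 1.680000
t=2: π = [0.3360, 0.3060, 0.3580], E[r] = 0.6560, γ^t·E[r] = 0.419840, running G = 2.099840
t=3: π = [0.3358, 0.3030, 0.3612], E[r] = 0.6568, γ^t·E[r] = 0.336282, running G = 2.436122
t=4: π = [0.3361, 0.3033, 0.3606], E[r] = 0.6555, γ^t·E[r] = 0.268501, running G = 2.704623
t=5: π = [0.3361, 0.3033, 0.3607], E[r] = 0.6558, γ^t·E[r] = 0.214879, running G = 2.919502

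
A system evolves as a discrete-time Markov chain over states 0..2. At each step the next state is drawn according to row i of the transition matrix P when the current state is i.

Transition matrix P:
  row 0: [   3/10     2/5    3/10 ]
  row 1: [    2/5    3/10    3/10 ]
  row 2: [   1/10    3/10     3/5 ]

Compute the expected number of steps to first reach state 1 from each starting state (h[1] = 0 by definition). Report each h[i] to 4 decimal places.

h = [2.8000, 0.0000, 3.2000]

First-step conditioning: h[1] = 0; for i ≠ 1, h[i] = 1 + Σ_k P[i][k]·h[k].
  h[0] = 1 + 3/10·h[0] + 3/10·h[2]
  h[2] = 1 + 1/10·h[0] + 3/5·h[2]
Solving the 2×2 linear system over states ≠ 1 gives exactly h = [14/5, 0, 16/5] (h[1] = 0 is the target).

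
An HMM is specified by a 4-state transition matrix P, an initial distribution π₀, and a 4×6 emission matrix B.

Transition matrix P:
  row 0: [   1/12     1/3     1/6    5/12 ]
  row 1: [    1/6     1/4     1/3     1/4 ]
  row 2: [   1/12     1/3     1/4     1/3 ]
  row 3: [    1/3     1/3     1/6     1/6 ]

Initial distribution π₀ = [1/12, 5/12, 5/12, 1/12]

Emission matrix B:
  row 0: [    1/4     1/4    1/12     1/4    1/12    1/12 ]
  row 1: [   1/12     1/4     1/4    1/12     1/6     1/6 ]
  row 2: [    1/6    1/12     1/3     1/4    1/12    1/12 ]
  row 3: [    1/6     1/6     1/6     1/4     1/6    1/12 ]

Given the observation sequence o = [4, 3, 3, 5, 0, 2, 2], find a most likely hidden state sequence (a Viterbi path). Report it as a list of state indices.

t=0: δ = [6.944e-03, 6.944e-02, 3.472e-02, 1.389e-02]  (obs o_0=4)
t=1: δ = [2.894e-03, 1.447e-03, 5.787e-03, 4.340e-03]  ψ = [1, 1, 1, 1]  (obs o_1=3)
t=2: δ = [3.617e-04, 1.608e-04, 3.617e-04, 4.823e-04]  ψ = [3, 2, 2, 2]  (obs o_2=3)
t=3: δ = [1.340e-05, 2.679e-05, 7.535e-06, 1.256e-05]  ψ = [3, 3, 2, 0]  (obs o_3=5)
t=4: δ = [1.116e-06, 5.582e-07, 1.488e-06, 1.116e-06]  ψ = [1, 1, 1, 1]  (obs o_4=0)
t=5: δ = [3.101e-08, 1.240e-07, 1.240e-07, 8.269e-08]  ψ = [3, 2, 2, 2]  (obs o_5=2)
t=6: δ = [2.297e-09, 1.034e-08, 1.378e-08, 6.891e-09]  ψ = [3, 2, 1, 2]  (obs o_6=2)
backtrack: best end state = 2; path = [1, 2, 3, 1, 2, 1, 2]

path = [1, 2, 3, 1, 2, 1, 2]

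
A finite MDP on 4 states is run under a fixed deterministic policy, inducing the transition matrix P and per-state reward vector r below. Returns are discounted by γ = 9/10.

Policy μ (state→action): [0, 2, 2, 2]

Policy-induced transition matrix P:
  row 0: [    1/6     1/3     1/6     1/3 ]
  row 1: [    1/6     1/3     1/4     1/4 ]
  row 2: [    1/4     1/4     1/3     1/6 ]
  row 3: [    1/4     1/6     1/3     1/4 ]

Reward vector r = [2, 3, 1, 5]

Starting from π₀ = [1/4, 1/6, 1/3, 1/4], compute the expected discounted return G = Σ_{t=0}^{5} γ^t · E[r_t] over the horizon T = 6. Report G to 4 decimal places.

G = 12.6253

t=0: π = [0.2500, 0.1667, 0.3333, 0.2500], E[r] = 2.5833, γ^t·E[r] = 2.583333, running G = 2.583333
t=1: π = [0.2153, 0.2639, 0.2778, 0.2431], E[r] = 2.7153, γ^t·E[r] = 2.443750, running G = 5.027083
t=2: π = [0.2101, 0.2697, 0.2755, 0.2448], E[r] = 2.7286, γ^t·E[r] = 2.210156, running G = 7.237240
t=3: π = [0.2100, 0.2696, 0.2758, 0.2446], E[r] = 2.7274, γ^t·E[r] = 1.988262, running G = 9.225501
t=4: π = [0.2100, 0.2696, 0.2759, 0.2445], E[r] = 2.7273, γ^t·E[r] = 1.789359, running G = 11.014860
t=5: π = [0.2100, 0.2696, 0.2759, 0.2445], E[r] = 2.7273, γ^t·E[r] = 1.610427, running G = 12.625287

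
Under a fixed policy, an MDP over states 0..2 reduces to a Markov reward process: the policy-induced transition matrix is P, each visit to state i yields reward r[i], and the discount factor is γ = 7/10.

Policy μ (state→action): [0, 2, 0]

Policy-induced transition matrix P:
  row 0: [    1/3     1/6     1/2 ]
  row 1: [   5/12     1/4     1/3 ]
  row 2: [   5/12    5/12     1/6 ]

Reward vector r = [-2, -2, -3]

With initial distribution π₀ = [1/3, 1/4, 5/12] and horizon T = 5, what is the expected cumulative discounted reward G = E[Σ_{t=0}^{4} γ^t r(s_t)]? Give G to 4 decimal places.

G = -6.5539

t=0: π = [0.3333, 0.2500, 0.4167], E[r] = -2.4167, γ^t·E[r] = -2.416667, running G = -2.416667
t=1: π = [0.3889, 0.2917, 0.3194], E[r] = -2.3194, γ^t·E[r] = -1.623611, running G = -4.040278
t=2: π = [0.3843, 0.2708, 0.3449], E[r] = -2.3449, γ^t·E[r] = -1.149005, running G = -5.189282
t=3: π = [0.3846, 0.2755, 0.3399], E[r] = -2.3399, γ^t·E[r] = -0.802583, running G = -5.991865
t=4: π = [0.3846, 0.2746, 0.3408], E[r] = -2.3408, γ^t·E[r] = -0.562024, running G = -6.553890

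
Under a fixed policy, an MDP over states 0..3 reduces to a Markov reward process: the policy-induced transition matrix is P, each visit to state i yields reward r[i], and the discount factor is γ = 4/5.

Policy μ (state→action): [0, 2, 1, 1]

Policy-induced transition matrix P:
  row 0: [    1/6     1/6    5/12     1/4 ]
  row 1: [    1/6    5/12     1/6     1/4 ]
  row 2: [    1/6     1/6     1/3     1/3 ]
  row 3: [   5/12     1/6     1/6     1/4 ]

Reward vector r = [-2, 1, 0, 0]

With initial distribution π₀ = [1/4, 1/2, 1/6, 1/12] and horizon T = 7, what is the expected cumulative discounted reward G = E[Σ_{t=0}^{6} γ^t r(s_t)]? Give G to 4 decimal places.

t=0: π = [0.2500, 0.5000, 0.1667, 0.0833], E[r] = 0.0000, γ^t·E[r] = 0.000000, running G = 0.000000
t=1: π = [0.1875, 0.2917, 0.2569, 0.2639], E[r] = -0.0833, γ^t·E[r] = -0.066667, running G = -0.066667
t=2: π = [0.2326, 0.2396, 0.2564, 0.2714], E[r] = -0.2257, γ^t·E[r] = -0.144444, running G = -0.211111
t=3: π = [0.2345, 0.2266, 0.2676, 0.2714], E[r] = -0.2425, γ^t·E[r] = -0.124148, running G = -0.335259
t=4: π = [0.2345, 0.2233, 0.2699, 0.2723], E[r] = -0.2457, γ^t·E[r] = -0.100642, running G = -0.435901
t=5: π = [0.2347, 0.2225, 0.2703, 0.2725], E[r] = -0.2470, γ^t·E[r] = -0.080933, running G = -0.516834
t=6: π = [0.2348, 0.2223, 0.2704, 0.2725], E[r] = -0.2473, γ^t·E[r] = -0.064825, running G = -0.581659

G = -0.5817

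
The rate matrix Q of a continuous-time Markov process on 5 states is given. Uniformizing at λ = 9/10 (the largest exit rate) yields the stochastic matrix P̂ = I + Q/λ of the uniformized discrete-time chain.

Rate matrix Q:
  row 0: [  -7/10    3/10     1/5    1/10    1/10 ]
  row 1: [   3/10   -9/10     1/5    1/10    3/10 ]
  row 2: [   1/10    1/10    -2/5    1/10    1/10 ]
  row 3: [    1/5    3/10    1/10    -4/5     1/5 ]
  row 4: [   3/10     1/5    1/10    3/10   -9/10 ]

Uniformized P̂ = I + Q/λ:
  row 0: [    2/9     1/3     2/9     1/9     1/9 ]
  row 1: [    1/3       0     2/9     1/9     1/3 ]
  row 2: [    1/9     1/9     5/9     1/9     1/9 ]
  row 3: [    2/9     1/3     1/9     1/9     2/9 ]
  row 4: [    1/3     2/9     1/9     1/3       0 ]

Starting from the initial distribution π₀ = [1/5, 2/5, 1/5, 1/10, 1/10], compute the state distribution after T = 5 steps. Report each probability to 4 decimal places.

π = [0.2287, 0.1904, 0.2834, 0.1447, 0.1528]

t=0: π = [0.2000, 0.4000, 0.2000, 0.1000, 0.1000]
t=1: π = [0.2556, 0.1444, 0.2667, 0.1333, 0.2000]
t=2: π = [0.2309, 0.2037, 0.2741, 0.1556, 0.1358]
t=3: π = [0.2295, 0.1894, 0.2812, 0.1413, 0.1586]
t=4: π = [0.2296, 0.1901, 0.2826, 0.1463, 0.1513]
t=5: π = [0.2287, 0.1904, 0.2834, 0.1447, 0.1528]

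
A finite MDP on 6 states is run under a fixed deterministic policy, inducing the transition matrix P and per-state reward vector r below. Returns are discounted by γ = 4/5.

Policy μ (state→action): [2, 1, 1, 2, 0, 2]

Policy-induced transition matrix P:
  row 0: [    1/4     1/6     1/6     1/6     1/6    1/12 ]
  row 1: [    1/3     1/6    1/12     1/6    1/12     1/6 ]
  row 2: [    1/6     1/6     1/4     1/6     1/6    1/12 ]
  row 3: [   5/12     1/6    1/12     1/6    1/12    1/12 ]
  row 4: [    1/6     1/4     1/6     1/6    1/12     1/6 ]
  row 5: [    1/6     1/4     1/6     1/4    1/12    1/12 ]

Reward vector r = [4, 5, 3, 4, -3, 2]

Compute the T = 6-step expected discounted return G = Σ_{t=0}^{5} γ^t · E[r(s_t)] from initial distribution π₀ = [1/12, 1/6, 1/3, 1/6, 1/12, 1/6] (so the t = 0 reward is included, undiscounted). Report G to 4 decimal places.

G = 10.9645

t=0: π = [0.0833, 0.1667, 0.3333, 0.1667, 0.0833, 0.1667], E[r] = 2.9167, γ^t·E[r] = 2.916667, running G = 2.916667
t=1: π = [0.2431, 0.1875, 0.1667, 0.1806, 0.1181, 0.1042], E[r] = 2.9861, γ^t·E[r] = 2.388889, running G = 5.305556
t=2: π = [0.2633, 0.1852, 0.1499, 0.1753, 0.1175, 0.1088], E[r] = 2.9954, γ^t·E[r] = 1.917037, running G = 7.222593
t=3: π = [0.2633, 0.1855, 0.1491, 0.1757, 0.1178, 0.1086], E[r] = 2.9949, γ^t·E[r] = 1.533407, running G = 8.756000
t=4: π = [0.2635, 0.1855, 0.1490, 0.1757, 0.1177, 0.1086], E[r] = 2.9954, γ^t·E[r] = 1.226920, running G = 9.982920
t=5: π = [0.2635, 0.1855, 0.1490, 0.1757, 0.1177, 0.1086], E[r] = 2.9954, γ^t·E[r] = 0.981537, running G = 10.964457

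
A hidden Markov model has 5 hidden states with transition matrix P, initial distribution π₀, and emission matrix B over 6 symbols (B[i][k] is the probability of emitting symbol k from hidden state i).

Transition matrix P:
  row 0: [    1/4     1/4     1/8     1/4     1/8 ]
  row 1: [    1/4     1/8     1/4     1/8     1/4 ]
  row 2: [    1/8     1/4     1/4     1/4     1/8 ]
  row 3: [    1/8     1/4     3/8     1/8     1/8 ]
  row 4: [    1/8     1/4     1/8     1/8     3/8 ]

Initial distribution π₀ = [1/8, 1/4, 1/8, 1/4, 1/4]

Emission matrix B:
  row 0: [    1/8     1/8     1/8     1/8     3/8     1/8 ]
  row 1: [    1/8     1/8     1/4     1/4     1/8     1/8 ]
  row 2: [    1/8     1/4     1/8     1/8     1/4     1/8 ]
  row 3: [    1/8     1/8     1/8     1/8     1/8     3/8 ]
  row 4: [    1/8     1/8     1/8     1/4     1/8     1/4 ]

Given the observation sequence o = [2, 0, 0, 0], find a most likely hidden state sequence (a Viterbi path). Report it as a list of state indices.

path = [1, 4, 4, 4]

t=0: δ = [1.562e-02, 6.250e-02, 1.562e-02, 3.125e-02, 3.125e-02]  (obs o_0=2)
t=1: δ = [1.953e-03, 9.766e-04, 1.953e-03, 9.766e-04, 1.953e-03]  ψ = [1, 1, 1, 1, 1]  (obs o_1=0)
t=2: δ = [6.104e-05, 6.104e-05, 6.104e-05, 6.104e-05, 9.155e-05]  ψ = [0, 0, 2, 0, 4]  (obs o_2=0)
t=3: δ = [1.907e-06, 2.861e-06, 2.861e-06, 1.907e-06, 4.292e-06]  ψ = [0, 4, 3, 0, 4]  (obs o_3=0)
backtrack: best end state = 4; path = [1, 4, 4, 4]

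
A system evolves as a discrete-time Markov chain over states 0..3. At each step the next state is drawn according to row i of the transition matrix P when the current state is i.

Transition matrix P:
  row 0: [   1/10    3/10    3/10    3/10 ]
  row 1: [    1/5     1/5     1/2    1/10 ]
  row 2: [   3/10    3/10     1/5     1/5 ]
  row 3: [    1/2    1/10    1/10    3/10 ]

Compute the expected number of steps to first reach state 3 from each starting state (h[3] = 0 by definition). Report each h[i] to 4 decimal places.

First-step conditioning: h[3] = 0; for i ≠ 3, h[i] = 1 + Σ_k P[i][k]·h[k].
  h[0] = 1 + 1/10·h[0] + 3/10·h[1] + 3/10·h[2]
  h[1] = 1 + 1/5·h[0] + 1/5·h[1] + 1/2·h[2]
  h[2] = 1 + 3/10·h[0] + 3/10·h[1] + 1/5·h[2]
Solving the 3×3 linear system over states ≠ 3 gives exactly h = [605/129, 725/129, 220/43, 0] (h[3] = 0 is the target).

h = [4.6899, 5.6202, 5.1163, 0.0000]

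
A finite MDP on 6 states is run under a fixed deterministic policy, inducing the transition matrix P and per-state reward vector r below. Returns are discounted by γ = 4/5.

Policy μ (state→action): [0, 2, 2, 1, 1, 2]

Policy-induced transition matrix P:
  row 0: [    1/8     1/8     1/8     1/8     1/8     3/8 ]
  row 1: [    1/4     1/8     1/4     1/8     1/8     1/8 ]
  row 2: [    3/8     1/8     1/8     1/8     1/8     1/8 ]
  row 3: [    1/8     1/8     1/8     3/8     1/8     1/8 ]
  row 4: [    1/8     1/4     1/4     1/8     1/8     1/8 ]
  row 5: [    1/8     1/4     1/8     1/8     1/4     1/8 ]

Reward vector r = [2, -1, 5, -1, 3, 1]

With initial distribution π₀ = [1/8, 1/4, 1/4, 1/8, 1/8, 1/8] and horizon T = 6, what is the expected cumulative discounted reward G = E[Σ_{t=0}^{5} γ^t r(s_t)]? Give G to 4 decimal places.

G = 5.6565

t=0: π = [0.1250, 0.2500, 0.2500, 0.1250, 0.1250, 0.1250], E[r] = 1.6250, γ^t·E[r] = 1.625000, running G = 1.625000
t=1: π = [0.2188, 0.1563, 0.1719, 0.1563, 0.1406, 0.1563], E[r] = 1.5625, γ^t·E[r] = 1.250000, running G = 2.875000
t=2: π = [0.1875, 0.1621, 0.1621, 0.1641, 0.1445, 0.1797], E[r] = 1.4727, γ^t·E[r] = 0.942500, running G = 3.817500
t=3: π = [0.1858, 0.1655, 0.1633, 0.1660, 0.1475, 0.1719], E[r] = 1.4709, γ^t·E[r] = 0.753125, running G = 4.570625
t=4: π = [0.1865, 0.1649, 0.1641, 0.1665, 0.1465, 0.1714], E[r] = 1.4731, γ^t·E[r] = 0.603400, running G = 5.174025
t=5: π = [0.1866, 0.1647, 0.1639, 0.1666, 0.1464, 0.1716], E[r] = 1.4725, γ^t·E[r] = 0.482500, running G = 5.656525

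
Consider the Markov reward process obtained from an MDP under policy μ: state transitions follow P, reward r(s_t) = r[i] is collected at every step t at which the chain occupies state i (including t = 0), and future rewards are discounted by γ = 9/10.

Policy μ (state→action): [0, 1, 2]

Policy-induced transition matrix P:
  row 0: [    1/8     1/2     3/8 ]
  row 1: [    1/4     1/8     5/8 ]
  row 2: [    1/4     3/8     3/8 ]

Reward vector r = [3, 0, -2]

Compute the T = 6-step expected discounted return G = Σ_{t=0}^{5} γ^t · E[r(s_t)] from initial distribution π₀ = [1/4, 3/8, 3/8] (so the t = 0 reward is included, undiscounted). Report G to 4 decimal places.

t=0: π = [0.2500, 0.3750, 0.3750], E[r] = 0.0000, γ^t·E[r] = 0.000000, running G = 0.000000
t=1: π = [0.2188, 0.3125, 0.4688], E[r] = -0.2813, γ^t·E[r] = -0.253125, running G = -0.253125
t=2: π = [0.2227, 0.3242, 0.4531], E[r] = -0.2383, γ^t·E[r] = -0.193008, running G = -0.446133
t=3: π = [0.2222, 0.3218, 0.4561], E[r] = -0.2456, γ^t·E[r] = -0.179046, running G = -0.625179
t=4: π = [0.2222, 0.3223, 0.4554], E[r] = -0.2442, γ^t·E[r] = -0.160221, running G = -0.785400
t=5: π = [0.2222, 0.3222, 0.4556], E[r] = -0.2445, γ^t·E[r] = -0.144374, running G = -0.929774

G = -0.9298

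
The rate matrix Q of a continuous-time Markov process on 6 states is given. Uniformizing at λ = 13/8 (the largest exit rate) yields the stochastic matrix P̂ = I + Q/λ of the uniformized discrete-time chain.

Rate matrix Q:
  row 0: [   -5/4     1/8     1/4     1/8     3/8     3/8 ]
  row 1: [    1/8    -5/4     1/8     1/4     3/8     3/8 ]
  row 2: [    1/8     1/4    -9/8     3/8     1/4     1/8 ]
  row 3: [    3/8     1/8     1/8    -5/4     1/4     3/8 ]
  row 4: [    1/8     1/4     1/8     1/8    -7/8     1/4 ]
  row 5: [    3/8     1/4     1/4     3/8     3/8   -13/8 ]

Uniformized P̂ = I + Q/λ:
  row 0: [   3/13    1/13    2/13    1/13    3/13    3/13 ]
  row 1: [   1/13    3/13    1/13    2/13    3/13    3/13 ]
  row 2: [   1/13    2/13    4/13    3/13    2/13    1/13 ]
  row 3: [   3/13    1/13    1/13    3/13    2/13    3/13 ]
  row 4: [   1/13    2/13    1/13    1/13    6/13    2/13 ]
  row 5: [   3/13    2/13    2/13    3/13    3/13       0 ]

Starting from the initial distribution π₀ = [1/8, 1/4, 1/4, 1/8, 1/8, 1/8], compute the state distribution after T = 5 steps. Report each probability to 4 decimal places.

π = [0.1474, 0.1413, 0.1303, 0.1556, 0.2711, 0.1543]

t=0: π = [0.1250, 0.2500, 0.2500, 0.1250, 0.1250, 0.1250]
t=1: π = [0.1346, 0.1538, 0.1538, 0.1731, 0.2308, 0.1538]
t=2: π = [0.1479, 0.1420, 0.1346, 0.1627, 0.2589, 0.1538]
t=3: π = [0.1484, 0.1409, 0.1312, 0.1573, 0.2676, 0.1546]
t=4: π = [0.1477, 0.1412, 0.1305, 0.1559, 0.2703, 0.1543]
t=5: π = [0.1474, 0.1413, 0.1303, 0.1556, 0.2711, 0.1543]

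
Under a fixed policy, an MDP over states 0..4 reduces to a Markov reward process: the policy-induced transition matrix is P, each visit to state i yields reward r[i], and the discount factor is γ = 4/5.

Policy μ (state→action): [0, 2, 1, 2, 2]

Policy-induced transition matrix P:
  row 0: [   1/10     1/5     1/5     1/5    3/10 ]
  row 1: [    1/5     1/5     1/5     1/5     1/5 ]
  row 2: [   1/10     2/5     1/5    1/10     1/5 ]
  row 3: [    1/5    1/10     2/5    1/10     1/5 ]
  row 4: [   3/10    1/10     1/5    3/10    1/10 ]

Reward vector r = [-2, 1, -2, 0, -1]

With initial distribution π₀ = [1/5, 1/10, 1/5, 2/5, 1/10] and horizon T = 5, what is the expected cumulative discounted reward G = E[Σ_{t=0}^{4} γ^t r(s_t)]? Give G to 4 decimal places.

G = -2.7940

t=0: π = [0.2000, 0.1000, 0.2000, 0.4000, 0.1000], E[r] = -0.8000, γ^t·E[r] = -0.800000, running G = -0.800000
t=1: π = [0.1700, 0.1900, 0.2800, 0.1500, 0.2100], E[r] = -0.9200, γ^t·E[r] = -0.736000, running G = -1.536000
t=2: π = [0.1760, 0.2200, 0.2300, 0.1780, 0.1960], E[r] = -0.7880, γ^t·E[r] = -0.504320, running G = -2.040320
t=3: π = [0.1790, 0.2086, 0.2356, 0.1788, 0.1980], E[r] = -0.8186, γ^t·E[r] = -0.419123, running G = -2.459443
t=4: π = [0.1783, 0.2094, 0.2358, 0.1784, 0.1981], E[r] = -0.8169, γ^t·E[r] = -0.334586, running G = -2.794029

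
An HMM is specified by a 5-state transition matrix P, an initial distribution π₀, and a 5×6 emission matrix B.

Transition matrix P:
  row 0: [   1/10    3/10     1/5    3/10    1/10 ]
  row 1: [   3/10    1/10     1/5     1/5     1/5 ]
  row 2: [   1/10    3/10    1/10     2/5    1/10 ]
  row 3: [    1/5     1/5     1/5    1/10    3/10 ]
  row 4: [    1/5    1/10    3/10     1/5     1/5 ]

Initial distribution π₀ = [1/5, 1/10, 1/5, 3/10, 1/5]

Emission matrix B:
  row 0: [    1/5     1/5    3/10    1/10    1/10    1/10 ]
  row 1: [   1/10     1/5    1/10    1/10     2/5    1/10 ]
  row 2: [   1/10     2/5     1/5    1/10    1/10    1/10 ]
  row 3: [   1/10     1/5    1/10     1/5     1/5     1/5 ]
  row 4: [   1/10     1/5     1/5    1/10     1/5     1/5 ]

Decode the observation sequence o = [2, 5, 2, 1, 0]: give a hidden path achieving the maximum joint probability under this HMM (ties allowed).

t=0: δ = [6.000e-02, 1.000e-02, 4.000e-02, 3.000e-02, 4.000e-02]  (obs o_0=2)
t=1: δ = [8.000e-04, 1.800e-03, 1.200e-03, 3.600e-03, 1.800e-03]  ψ = [4, 0, 0, 0, 3]  (obs o_1=5)
t=2: δ = [2.160e-04, 7.200e-05, 1.440e-04, 4.800e-05, 2.160e-04]  ψ = [3, 3, 3, 2, 3]  (obs o_2=2)
t=3: δ = [8.640e-06, 1.296e-05, 2.592e-05, 1.296e-05, 8.640e-06]  ψ = [4, 0, 4, 0, 4]  (obs o_3=1)
t=4: δ = [7.776e-07, 7.776e-07, 2.592e-07, 1.037e-06, 3.888e-07]  ψ = [1, 2, 1, 2, 3]  (obs o_4=0)
backtrack: best end state = 3; path = [0, 3, 4, 2, 3]

path = [0, 3, 4, 2, 3]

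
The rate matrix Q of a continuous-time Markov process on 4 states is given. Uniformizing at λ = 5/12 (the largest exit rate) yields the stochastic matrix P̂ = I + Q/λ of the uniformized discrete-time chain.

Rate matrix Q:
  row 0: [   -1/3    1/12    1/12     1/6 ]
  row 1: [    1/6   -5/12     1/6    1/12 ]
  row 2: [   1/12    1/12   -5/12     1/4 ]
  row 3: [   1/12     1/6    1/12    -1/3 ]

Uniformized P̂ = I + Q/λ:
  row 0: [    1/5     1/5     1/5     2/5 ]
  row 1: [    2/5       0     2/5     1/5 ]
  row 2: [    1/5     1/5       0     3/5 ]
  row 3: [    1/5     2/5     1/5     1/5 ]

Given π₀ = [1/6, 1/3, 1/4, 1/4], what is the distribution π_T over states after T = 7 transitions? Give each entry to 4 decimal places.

π = [0.2443, 0.2217, 0.2036, 0.3304]

t=0: π = [0.1667, 0.3333, 0.2500, 0.2500]
t=1: π = [0.2667, 0.1833, 0.2167, 0.3333]
t=2: π = [0.2367, 0.2300, 0.1933, 0.3400]
t=3: π = [0.2460, 0.2220, 0.2073, 0.3247]
t=4: π = [0.2444, 0.2205, 0.2029, 0.3321]
t=5: π = [0.2441, 0.2223, 0.2035, 0.3301]
t=6: π = [0.2445, 0.2215, 0.2038, 0.3302]
t=7: π = [0.2443, 0.2217, 0.2036, 0.3304]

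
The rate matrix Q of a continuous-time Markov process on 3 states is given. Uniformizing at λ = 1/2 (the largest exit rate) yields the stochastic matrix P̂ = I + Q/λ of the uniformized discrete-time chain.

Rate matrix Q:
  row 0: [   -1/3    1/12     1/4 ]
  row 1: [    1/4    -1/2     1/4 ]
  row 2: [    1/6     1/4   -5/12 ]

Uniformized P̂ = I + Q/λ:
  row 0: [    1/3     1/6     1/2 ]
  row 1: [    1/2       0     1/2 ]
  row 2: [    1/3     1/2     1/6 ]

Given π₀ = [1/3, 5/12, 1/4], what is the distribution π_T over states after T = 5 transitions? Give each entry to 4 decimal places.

t=0: π = [0.3333, 0.4167, 0.2500]
t=1: π = [0.4028, 0.1806, 0.4167]
t=2: π = [0.3634, 0.2755, 0.3611]
t=3: π = [0.3792, 0.2411, 0.3796]
t=4: π = [0.3735, 0.2530, 0.3735]
t=5: π = [0.3755, 0.2490, 0.3755]

π = [0.3755, 0.2490, 0.3755]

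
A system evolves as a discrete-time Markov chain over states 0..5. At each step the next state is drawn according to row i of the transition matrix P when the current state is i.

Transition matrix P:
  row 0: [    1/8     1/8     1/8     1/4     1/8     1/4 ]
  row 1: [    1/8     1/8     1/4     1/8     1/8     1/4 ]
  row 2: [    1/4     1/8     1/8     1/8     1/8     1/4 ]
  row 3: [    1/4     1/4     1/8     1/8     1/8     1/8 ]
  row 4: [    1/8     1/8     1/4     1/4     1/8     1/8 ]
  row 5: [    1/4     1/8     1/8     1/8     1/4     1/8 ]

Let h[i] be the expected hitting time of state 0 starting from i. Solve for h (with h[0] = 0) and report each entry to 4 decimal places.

h = [0.0000, 5.2683, 4.6829, 4.7480, 5.2683, 4.7480]

First-step conditioning: h[0] = 0; for i ≠ 0, h[i] = 1 + Σ_k P[i][k]·h[k].
  h[1] = 1 + 1/8·h[1] + 1/4·h[2] + 1/8·h[3] + 1/8·h[4] + 1/4·h[5]
  h[2] = 1 + 1/8·h[1] + 1/8·h[2] + 1/8·h[3] + 1/8·h[4] + 1/4·h[5]
  h[3] = 1 + 1/4·h[1] + 1/8·h[2] + 1/8·h[3] + 1/8·h[4] + 1/8·h[5]
  h[4] = 1 + 1/8·h[1] + 1/4·h[2] + 1/4·h[3] + 1/8·h[4] + 1/8·h[5]
  h[5] = 1 + 1/8·h[1] + 1/8·h[2] + 1/8·h[3] + 1/4·h[4] + 1/8·h[5]
Solving the 5×5 linear system over states ≠ 0 gives exactly h = [0, 216/41, 192/41, 584/123, 216/41, 584/123] (h[0] = 0 is the target).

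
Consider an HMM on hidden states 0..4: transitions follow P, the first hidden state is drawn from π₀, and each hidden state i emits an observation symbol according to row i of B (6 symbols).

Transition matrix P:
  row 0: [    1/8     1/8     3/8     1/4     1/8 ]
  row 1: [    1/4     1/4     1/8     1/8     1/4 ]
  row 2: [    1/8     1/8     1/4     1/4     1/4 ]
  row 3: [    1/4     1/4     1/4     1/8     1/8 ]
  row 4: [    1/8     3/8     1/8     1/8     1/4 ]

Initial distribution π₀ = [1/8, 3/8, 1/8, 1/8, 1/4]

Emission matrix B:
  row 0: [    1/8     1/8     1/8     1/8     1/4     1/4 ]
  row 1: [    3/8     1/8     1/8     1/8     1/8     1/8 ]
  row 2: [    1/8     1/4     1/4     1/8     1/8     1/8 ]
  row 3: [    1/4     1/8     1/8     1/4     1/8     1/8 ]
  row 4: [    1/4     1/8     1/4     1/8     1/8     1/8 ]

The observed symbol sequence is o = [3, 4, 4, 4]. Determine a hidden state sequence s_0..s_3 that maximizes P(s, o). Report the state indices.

path = [1, 0, 3, 0]

t=0: δ = [1.562e-02, 4.688e-02, 1.562e-02, 3.125e-02, 3.125e-02]  (obs o_0=3)
t=1: δ = [2.930e-03, 1.465e-03, 9.766e-04, 7.324e-04, 1.465e-03]  ψ = [1, 1, 3, 1, 1]  (obs o_1=4)
t=2: δ = [9.155e-05, 6.866e-05, 1.373e-04, 9.155e-05, 4.578e-05]  ψ = [0, 4, 0, 0, 0]  (obs o_2=4)
t=3: δ = [5.722e-06, 2.861e-06, 4.292e-06, 4.292e-06, 4.292e-06]  ψ = [3, 3, 0, 2, 2]  (obs o_3=4)
backtrack: best end state = 0; path = [1, 0, 3, 0]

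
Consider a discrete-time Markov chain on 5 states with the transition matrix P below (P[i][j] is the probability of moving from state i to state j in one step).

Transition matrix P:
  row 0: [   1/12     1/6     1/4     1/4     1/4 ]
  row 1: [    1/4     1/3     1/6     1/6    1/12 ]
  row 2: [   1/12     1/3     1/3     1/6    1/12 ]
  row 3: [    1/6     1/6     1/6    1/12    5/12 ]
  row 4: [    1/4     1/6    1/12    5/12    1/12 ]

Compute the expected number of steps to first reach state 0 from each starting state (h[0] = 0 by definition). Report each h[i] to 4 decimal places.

h = [0.0000, 4.9147, 5.8976, 5.2969, 4.9283]

First-step conditioning: h[0] = 0; for i ≠ 0, h[i] = 1 + Σ_k P[i][k]·h[k].
  h[1] = 1 + 1/3·h[1] + 1/6·h[2] + 1/6·h[3] + 1/12·h[4]
  h[2] = 1 + 1/3·h[1] + 1/3·h[2] + 1/6·h[3] + 1/12·h[4]
  h[3] = 1 + 1/6·h[1] + 1/6·h[2] + 1/12·h[3] + 5/12·h[4]
  h[4] = 1 + 1/6·h[1] + 1/12·h[2] + 5/12·h[3] + 1/12·h[4]
Solving the 4×4 linear system over states ≠ 0 gives exactly h = [0, 1440/293, 1728/293, 1552/293, 1444/293] (h[0] = 0 is the target).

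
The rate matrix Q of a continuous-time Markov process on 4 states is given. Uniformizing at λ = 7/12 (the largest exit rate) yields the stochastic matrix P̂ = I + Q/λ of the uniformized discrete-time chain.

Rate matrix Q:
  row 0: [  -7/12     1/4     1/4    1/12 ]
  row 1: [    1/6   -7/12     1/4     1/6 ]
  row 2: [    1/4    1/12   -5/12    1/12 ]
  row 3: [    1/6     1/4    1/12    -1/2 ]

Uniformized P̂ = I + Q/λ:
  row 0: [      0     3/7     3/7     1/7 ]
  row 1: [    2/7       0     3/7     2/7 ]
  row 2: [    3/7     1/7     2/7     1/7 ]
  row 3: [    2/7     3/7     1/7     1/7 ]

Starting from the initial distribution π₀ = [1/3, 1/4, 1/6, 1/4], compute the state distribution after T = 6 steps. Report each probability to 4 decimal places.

t=0: π = [0.3333, 0.2500, 0.1667, 0.2500]
t=1: π = [0.2143, 0.2738, 0.3333, 0.1786]
t=2: π = [0.2721, 0.2160, 0.3299, 0.1820]
t=3: π = [0.2551, 0.2417, 0.3294, 0.1737]
t=4: π = [0.2599, 0.2308, 0.3319, 0.1774]
t=5: π = [0.2589, 0.2348, 0.3305, 0.1758]
t=6: π = [0.2590, 0.2335, 0.3311, 0.1764]

π = [0.2590, 0.2335, 0.3311, 0.1764]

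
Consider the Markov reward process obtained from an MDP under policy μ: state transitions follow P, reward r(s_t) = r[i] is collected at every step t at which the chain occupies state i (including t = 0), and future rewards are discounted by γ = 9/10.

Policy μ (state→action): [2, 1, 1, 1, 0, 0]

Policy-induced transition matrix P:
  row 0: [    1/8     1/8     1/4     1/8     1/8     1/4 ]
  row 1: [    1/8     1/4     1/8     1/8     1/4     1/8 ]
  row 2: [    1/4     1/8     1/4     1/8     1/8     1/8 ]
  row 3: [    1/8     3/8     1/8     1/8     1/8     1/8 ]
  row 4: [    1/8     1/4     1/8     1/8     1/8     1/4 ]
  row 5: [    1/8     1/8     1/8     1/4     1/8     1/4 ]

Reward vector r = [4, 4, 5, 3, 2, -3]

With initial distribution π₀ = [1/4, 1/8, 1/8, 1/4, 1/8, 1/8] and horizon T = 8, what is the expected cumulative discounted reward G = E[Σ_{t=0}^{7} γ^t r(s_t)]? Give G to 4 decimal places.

G = 14.1257

t=0: π = [0.2500, 0.1250, 0.1250, 0.2500, 0.1250, 0.1250], E[r] = 2.7500, γ^t·E[r] = 2.750000, running G = 2.750000
t=1: π = [0.1406, 0.2188, 0.1719, 0.1406, 0.1406, 0.1875], E[r] = 2.4375, γ^t·E[r] = 2.193750, running G = 4.943750
t=2: π = [0.1465, 0.2051, 0.1641, 0.1484, 0.1523, 0.1836], E[r] = 2.4258, γ^t·E[r] = 1.964883, running G = 6.908633
t=3: π = [0.1455, 0.2068, 0.1638, 0.1479, 0.1506, 0.1853], E[r] = 2.4175, γ^t·E[r] = 1.762343, running G = 8.670976
t=4: π = [0.1455, 0.2067, 0.1637, 0.1482, 0.1508, 0.1852], E[r] = 2.4175, γ^t·E[r] = 1.586149, running G = 10.257125
t=5: π = [0.1455, 0.2067, 0.1636, 0.1481, 0.1508, 0.1852], E[r] = 2.4175, γ^t·E[r] = 1.427516, running G = 11.684641
t=6: π = [0.1455, 0.2067, 0.1636, 0.1481, 0.1508, 0.1852], E[r] = 2.4175, γ^t·E[r] = 1.284765, running G = 12.969406
t=7: π = [0.1455, 0.2067, 0.1636, 0.1481, 0.1508, 0.1852], E[r] = 2.4175, γ^t·E[r] = 1.156287, running G = 14.125693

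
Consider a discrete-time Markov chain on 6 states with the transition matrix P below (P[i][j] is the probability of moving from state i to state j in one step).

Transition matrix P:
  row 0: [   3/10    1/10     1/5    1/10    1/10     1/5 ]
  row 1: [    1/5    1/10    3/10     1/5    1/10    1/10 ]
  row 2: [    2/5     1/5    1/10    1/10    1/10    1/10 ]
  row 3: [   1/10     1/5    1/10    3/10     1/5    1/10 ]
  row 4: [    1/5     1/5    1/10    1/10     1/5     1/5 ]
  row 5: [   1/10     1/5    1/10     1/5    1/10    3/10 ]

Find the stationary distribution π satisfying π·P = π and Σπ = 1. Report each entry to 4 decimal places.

π = [0.2193, 0.1619, 0.1543, 0.1663, 0.1296, 0.1686]

Balance equations π_j = Σ_i π_i·P[i][j]:
  π_0 = 3/10·π_0 + 1/5·π_1 + 2/5·π_2 + 1/10·π_3 + 1/5·π_4 + 1/10·π_5
  π_1 = 1/10·π_0 + 1/10·π_1 + 1/5·π_2 + 1/5·π_3 + 1/5·π_4 + 1/5·π_5
  π_2 = 1/5·π_0 + 3/10·π_1 + 1/10·π_2 + 1/10·π_3 + 1/10·π_4 + 1/10·π_5
  π_3 = 1/10·π_0 + 1/5·π_1 + 1/10·π_2 + 3/10·π_3 + 1/10·π_4 + 1/5·π_5
  π_4 = 1/10·π_0 + 1/10·π_1 + 1/10·π_2 + 1/5·π_3 + 1/5·π_4 + 1/10·π_5
  normalize: π_0 + π_1 + π_2 + π_3 + π_4 + π_5 = 1
Solving the linear system gives exactly π = [3109/14177, 2295/14177, 10938/70885, 11789/70885, 9186/70885, 11952/70885].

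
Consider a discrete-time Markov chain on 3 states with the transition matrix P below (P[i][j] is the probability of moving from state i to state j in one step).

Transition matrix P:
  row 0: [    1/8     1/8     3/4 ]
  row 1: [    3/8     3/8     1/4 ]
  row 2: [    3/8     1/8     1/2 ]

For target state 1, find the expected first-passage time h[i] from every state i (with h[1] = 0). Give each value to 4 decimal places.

First-step conditioning: h[1] = 0; for i ≠ 1, h[i] = 1 + Σ_k P[i][k]·h[k].
  h[0] = 1 + 1/8·h[0] + 3/4·h[2]
  h[2] = 1 + 3/8·h[0] + 1/2·h[2]
Solving the 2×2 linear system over states ≠ 1 gives exactly h = [8, 0, 8] (h[1] = 0 is the target).

h = [8.0000, 0.0000, 8.0000]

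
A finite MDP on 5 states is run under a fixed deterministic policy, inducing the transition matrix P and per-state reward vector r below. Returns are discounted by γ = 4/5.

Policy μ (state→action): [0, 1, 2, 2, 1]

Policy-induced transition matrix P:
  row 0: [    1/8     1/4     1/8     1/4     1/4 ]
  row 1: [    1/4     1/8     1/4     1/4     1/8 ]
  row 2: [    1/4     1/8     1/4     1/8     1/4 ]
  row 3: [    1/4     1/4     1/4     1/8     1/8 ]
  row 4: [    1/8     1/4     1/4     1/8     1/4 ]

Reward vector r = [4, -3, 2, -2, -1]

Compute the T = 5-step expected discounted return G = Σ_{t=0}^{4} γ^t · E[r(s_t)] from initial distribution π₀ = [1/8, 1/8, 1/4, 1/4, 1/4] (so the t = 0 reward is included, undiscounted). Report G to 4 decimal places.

G = 0.1619

t=0: π = [0.1250, 0.1250, 0.2500, 0.2500, 0.2500], E[r] = -0.1250, γ^t·E[r] = -0.125000, running G = -0.125000
t=1: π = [0.2031, 0.2031, 0.2344, 0.1563, 0.2031], E[r] = 0.1563, γ^t·E[r] = 0.125000, running G = 0.000000
t=2: π = [0.1992, 0.1953, 0.2246, 0.1758, 0.2051], E[r] = 0.1035, γ^t·E[r] = 0.066250, running G = 0.066250
t=3: π = [0.1995, 0.1975, 0.2251, 0.1743, 0.2036], E[r] = 0.1033, γ^t·E[r] = 0.052875, running G = 0.119125
t=4: π = [0.1996, 0.1972, 0.2251, 0.1746, 0.2035], E[r] = 0.1043, γ^t·E[r] = 0.042725, running G = 0.161850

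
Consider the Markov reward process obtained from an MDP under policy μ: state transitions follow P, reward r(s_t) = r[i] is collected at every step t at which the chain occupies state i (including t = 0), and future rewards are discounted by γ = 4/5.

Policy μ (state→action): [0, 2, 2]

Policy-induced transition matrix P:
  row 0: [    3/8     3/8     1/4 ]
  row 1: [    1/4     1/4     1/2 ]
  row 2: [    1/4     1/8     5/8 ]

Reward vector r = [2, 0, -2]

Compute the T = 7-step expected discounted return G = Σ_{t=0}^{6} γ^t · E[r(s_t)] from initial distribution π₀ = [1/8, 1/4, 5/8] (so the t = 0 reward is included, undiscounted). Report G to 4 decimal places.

t=0: π = [0.1250, 0.2500, 0.6250], E[r] = -1.0000, γ^t·E[r] = -1.000000, running G = -1.000000
t=1: π = [0.2656, 0.1875, 0.5469], E[r] = -0.5625, γ^t·E[r] = -0.450000, running G = -1.450000
t=2: π = [0.2832, 0.2148, 0.5020], E[r] = -0.4375, γ^t·E[r] = -0.280000, running G = -1.730000
t=3: π = [0.2854, 0.2227, 0.4919], E[r] = -0.4131, γ^t·E[r] = -0.211500, running G = -1.941500
t=4: π = [0.2857, 0.2242, 0.4901], E[r] = -0.4089, γ^t·E[r] = -0.167500, running G = -2.109000
t=5: π = [0.2857, 0.2244, 0.4898], E[r] = -0.4083, γ^t·E[r] = -0.133785, running G = -2.242785
t=6: π = [0.2857, 0.2245, 0.4898], E[r] = -0.4082, γ^t·E[r] = -0.107002, running G = -2.349787

G = -2.3498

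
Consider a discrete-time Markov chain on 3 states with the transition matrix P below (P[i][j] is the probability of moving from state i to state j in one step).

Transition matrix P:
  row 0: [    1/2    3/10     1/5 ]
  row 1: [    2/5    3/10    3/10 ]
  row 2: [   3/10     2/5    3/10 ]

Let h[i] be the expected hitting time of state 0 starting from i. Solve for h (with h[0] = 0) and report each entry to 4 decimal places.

h = [0.0000, 2.7027, 2.9730]

First-step conditioning: h[0] = 0; for i ≠ 0, h[i] = 1 + Σ_k P[i][k]·h[k].
  h[1] = 1 + 3/10·h[1] + 3/10·h[2]
  h[2] = 1 + 2/5·h[1] + 3/10·h[2]
Solving the 2×2 linear system over states ≠ 0 gives exactly h = [0, 100/37, 110/37] (h[0] = 0 is the target).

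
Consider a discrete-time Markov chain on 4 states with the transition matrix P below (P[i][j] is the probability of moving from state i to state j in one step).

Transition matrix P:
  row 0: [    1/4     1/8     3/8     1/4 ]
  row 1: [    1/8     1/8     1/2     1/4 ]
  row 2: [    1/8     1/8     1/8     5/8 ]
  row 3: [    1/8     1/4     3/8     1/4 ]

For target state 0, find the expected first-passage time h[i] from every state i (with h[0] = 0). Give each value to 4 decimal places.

h = [0.0000, 8.0000, 8.0000, 8.0000]

First-step conditioning: h[0] = 0; for i ≠ 0, h[i] = 1 + Σ_k P[i][k]·h[k].
  h[1] = 1 + 1/8·h[1] + 1/2·h[2] + 1/4·h[3]
  h[2] = 1 + 1/8·h[1] + 1/8·h[2] + 5/8·h[3]
  h[3] = 1 + 1/4·h[1] + 3/8·h[2] + 1/4·h[3]
Solving the 3×3 linear system over states ≠ 0 gives exactly h = [0, 8, 8, 8] (h[0] = 0 is the target).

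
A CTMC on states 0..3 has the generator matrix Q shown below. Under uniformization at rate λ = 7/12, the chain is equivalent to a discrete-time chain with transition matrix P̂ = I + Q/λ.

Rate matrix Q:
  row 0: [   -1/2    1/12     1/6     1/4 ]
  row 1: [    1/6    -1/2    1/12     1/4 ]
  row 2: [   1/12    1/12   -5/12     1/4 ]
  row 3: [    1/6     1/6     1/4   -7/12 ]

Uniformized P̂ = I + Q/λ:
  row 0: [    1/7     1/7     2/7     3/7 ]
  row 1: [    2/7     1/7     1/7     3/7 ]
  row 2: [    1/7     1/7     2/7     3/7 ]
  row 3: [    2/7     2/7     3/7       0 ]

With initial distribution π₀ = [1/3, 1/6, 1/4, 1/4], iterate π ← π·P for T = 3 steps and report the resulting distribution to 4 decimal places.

t=0: π = [0.3333, 0.1667, 0.2500, 0.2500]
t=1: π = [0.2024, 0.1786, 0.2976, 0.3214]
t=2: π = [0.2143, 0.1888, 0.3061, 0.2908]
t=3: π = [0.2114, 0.1844, 0.3003, 0.3039]

π = [0.2114, 0.1844, 0.3003, 0.3039]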